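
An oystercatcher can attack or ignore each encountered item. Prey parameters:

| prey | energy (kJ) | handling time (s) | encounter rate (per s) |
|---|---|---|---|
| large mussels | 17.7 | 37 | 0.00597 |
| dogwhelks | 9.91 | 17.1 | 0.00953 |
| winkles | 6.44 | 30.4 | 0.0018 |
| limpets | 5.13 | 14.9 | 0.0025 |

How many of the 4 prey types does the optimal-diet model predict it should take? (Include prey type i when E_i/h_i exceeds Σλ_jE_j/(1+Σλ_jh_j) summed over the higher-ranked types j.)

E/h in descending order: dogwhelks 0.58, large mussels 0.478, limpets 0.344, winkles 0.212 kJ/s. The optimal diet is the largest prefix of this list for which every included type satisfies E_i/h_i > R on the types above it.
Rate on top 1: 0.08121. large mussels: 0.478 > 0.08121 → include.
Rate on top 2: 0.1446. limpets: 0.344 > 0.1446 → include.
Rate on top 3: 0.1498. winkles: 0.212 > 0.1498 → include.
Optimal diet: dogwhelks, large mussels, limpets, winkles — 4 of 4 types.

4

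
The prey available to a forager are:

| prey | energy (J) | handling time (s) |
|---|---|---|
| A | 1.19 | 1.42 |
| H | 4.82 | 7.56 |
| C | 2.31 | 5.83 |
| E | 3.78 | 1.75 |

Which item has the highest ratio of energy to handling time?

E

In descending order of E/h:
E: 3.78/1.75 = 2.16 J/s
A: 1.19/1.42 = 0.838 J/s
H: 4.82/7.56 = 0.638 J/s
C: 2.31/5.83 = 0.396 J/s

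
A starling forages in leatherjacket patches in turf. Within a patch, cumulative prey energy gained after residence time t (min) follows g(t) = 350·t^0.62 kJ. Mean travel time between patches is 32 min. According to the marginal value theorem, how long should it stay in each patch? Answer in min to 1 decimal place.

By the marginal value theorem, leave when the instantaneous gain rate g'(t) equals the habitat-wide average g(t)/(T + t).
g'(t) = 0.62·350·t^-0.38. Setting 0.62·350·t^-0.38 = 350·t^0.62/(32+t) gives 0.62(32+t) = t, so 0.38·t = 0.62×32.
t* = 0.62×32/0.38 = 52.21 min.

52.2 min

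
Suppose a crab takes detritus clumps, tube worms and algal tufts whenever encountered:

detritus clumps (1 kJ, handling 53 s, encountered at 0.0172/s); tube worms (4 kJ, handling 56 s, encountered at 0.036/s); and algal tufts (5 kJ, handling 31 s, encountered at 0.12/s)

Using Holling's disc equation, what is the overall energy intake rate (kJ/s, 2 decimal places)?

R = (0.0172×1 + 0.036×4 + 0.12×5) / (1 + 0.0172×53 + 0.036×56 + 0.12×31) = 0.7612/7.648 = 0.09953 kJ/s.

0.10 kJ/s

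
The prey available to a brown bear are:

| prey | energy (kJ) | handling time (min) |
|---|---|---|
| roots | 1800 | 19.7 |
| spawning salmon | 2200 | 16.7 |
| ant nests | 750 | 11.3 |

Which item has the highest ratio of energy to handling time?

In descending order of E/h:
spawning salmon: 2200/16.7 = 132 kJ/min
roots: 1800/19.7 = 91.4 kJ/min
ant nests: 750/11.3 = 66.4 kJ/min

spawning salmon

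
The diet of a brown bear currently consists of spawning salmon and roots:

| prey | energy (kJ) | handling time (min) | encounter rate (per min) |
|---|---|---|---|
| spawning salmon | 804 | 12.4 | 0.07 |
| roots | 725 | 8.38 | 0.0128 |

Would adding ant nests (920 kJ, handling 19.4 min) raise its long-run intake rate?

Current rate: (0.07×804 + 0.0128×725)/(1 + 0.07×12.4 + 0.0128×8.38) = 33.19 kJ/min.
ant nests: E/h = 920/19.4 = 47.42 kJ/min.
Since 47.42 > R, including ant nests increases the long-run rate.

Yes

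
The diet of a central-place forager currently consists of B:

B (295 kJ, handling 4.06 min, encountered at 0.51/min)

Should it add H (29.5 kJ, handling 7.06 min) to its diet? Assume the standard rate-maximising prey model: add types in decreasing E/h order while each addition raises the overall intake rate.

No

On B alone, R = ΣλE/(1+Σλh) = 150.4/3.071 = 49 kJ/min.
H: E/h = 29.5/7.06 = 4.178 kJ/min.
Since 4.178 < R, time spent handling H is better spent searching.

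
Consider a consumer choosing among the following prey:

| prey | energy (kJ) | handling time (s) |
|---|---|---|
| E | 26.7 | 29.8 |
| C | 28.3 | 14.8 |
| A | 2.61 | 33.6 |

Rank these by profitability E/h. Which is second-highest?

E

Profitability E/h (kJ/s): E = 26.7/29.8 = 0.896, C = 28.3/14.8 = 1.91, A = 2.61/33.6 = 0.0777.
Ranked: C > E > A.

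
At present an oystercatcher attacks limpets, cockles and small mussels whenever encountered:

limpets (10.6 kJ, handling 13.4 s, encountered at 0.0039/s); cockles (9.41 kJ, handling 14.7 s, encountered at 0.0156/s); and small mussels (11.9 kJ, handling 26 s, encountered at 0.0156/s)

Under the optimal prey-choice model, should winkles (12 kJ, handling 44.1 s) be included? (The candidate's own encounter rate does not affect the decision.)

Current rate: (0.0039×10.6 + 0.0156×9.41 + 0.0156×11.9)/(1 + 0.0039×13.4 + 0.0156×14.7 + 0.0156×26) = 0.2215 kJ/s.
Profitability of winkles: 12/44.1 = 0.2721 kJ/s.
0.2721 > 0.2215, so adding winkles raises the average — include it.

Yes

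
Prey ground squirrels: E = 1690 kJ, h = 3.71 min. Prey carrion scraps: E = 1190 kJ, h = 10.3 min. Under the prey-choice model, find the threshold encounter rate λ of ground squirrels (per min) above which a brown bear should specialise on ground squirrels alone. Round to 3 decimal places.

0.092 per min

Drop carrion scraps once their profitability E₂/h₂ falls below the rate achievable on ground squirrels alone: E₂/h₂ = λE₁/(1 + λh₁).
Solve for λ: λE₁h₂ = E₂(1 + λh₁) → λ(E₁h₂ − E₂h₁) = E₂ → λ = E₂/(E₁h₂ − E₂h₁).
λ = 1190/(1690×10.3 − 1190×3.71) = 1190/1.299e+04 = 0.09159 per min.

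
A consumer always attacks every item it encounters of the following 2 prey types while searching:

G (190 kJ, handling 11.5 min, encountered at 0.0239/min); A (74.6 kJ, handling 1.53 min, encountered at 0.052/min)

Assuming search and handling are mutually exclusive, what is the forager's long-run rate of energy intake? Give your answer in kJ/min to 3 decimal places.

6.217 kJ/min

Energy encountered per unit search time: 0.0239×190 + 0.052×74.6 = 8.42 kJ/min.
Handling time per unit search time: 0.0239×11.5 + 0.052×1.53 = 0.3544.
Rate = 8.42/(1 + 0.3544) = 6.217 kJ/min.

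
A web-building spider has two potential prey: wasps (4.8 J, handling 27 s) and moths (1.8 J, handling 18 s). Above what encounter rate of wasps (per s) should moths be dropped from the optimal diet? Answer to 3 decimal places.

0.048 per s

At the threshold, the rate on wasps alone equals the profitability of moths: λ·4.8/(1 + λ·27) = 1.8/18 = 0.1.
Rearranging, λ(4.8 − 0.1×27) = 0.1, so λ = 0.1/2.1 = 0.04762 per s.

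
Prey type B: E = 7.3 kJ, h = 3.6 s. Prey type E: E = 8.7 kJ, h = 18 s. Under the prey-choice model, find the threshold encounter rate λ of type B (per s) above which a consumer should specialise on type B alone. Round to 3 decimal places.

0.087 per s

At the threshold, the rate on type B alone equals the profitability of type E: λ·7.3/(1 + λ·3.6) = 8.7/18 = 0.4833.
Rearranging, λ(7.3 − 0.4833×3.6) = 0.4833, so λ = 0.4833/5.56 = 0.08693 per s.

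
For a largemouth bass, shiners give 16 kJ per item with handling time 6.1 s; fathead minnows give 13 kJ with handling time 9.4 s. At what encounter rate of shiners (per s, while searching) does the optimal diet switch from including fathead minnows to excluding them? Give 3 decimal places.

0.183 per s

At the threshold, the rate on shiners alone equals the profitability of fathead minnows: λ·16/(1 + λ·6.1) = 13/9.4 = 1.383.
Rearranging, λ(16 − 1.383×6.1) = 1.383, so λ = 1.383/7.564 = 0.1828 per s.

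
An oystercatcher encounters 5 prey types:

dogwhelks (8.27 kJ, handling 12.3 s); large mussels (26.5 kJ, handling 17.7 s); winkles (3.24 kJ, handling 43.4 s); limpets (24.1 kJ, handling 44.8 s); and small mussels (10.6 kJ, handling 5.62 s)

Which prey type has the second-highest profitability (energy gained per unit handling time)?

In descending order of E/h:
small mussels: 10.6/5.62 = 1.89 kJ/s
large mussels: 26.5/17.7 = 1.5 kJ/s
dogwhelks: 8.27/12.3 = 0.672 kJ/s
limpets: 24.1/44.8 = 0.538 kJ/s
winkles: 3.24/43.4 = 0.0747 kJ/s

large mussels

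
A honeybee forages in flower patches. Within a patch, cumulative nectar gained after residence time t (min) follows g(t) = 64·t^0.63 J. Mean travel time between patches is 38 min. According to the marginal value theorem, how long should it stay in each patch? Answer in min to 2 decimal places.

64.70 min

Optimal t* satisfies g'(t*) = g(t*)/(T + t*).
g'(t) = 0.63·64·t^-0.37. Setting 0.63·64·t^-0.37 = 64·t^0.63/(38+t) gives 0.63(38+t) = t, so 0.37·t = 0.63×38.
t* = 0.63×38/0.37 = 64.7 min.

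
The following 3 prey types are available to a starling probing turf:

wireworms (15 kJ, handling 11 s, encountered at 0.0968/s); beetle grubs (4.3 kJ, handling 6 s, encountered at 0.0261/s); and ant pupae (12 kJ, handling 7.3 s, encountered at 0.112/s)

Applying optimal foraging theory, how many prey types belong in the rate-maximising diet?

2

Rank by E/h (kJ/s): ant pupae 1.64, wireworms 1.36, beetle grubs 0.717. Include each in turn until the next type's E/h falls below the running intake rate.
Rate on top 1: 0.7394. wireworms: 1.36 > 0.7394 → include.
Rate on top 2: 0.97. beetle grubs: 0.717 < 0.97 → exclude; stop.
Optimal diet: ant pupae, wireworms — 2 of 3 types.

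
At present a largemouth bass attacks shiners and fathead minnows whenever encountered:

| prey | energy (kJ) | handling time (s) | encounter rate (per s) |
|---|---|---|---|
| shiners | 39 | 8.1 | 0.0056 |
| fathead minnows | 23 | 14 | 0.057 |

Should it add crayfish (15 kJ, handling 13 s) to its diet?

Yes

Intake rate on the current diet: R = (0.0056×39 + 0.057×23) / (1 + 0.0056×8.1 + 0.057×14) = 1.529/1.843 = 0.8297 kJ/s.
crayfish: E/h = 15/13 = 1.154 kJ/s.
1.154 > 0.8297, so adding crayfish raises the average — include it.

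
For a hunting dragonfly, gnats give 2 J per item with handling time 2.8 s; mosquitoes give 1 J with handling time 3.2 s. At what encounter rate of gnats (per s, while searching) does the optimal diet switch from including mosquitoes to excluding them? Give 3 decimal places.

The zero-one rule: include mosquitoes iff E₂/h₂ > λE₁/(1+λh₁). Equality gives the switch point.
λE₁h₂ = E₂ + λE₂h₁ ⇒ λ = E₂/(E₁h₂ − E₂h₁) = 1/(6.4 − 2.8) = 0.2778 per s.

0.278 per s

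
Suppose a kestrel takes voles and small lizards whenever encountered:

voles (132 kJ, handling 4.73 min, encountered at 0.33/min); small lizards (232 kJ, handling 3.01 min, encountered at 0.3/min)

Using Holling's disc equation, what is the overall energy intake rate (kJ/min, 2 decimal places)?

R = Σλ_iE_i / (1 + Σλ_ih_i)
Numerator: 0.33×132 + 0.3×232 = 113.2
Denominator: 1 + 0.33×4.73 + 0.3×3.01 = 3.464
R = 113.2/3.464 = 32.67 kJ/min

32.67 kJ/min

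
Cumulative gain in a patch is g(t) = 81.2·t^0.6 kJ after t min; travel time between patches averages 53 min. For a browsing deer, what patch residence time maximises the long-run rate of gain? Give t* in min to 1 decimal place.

79.5 min

Optimal t* satisfies g'(t*) = g(t*)/(T + t*).
g'(t) = 0.6·81.2·t^-0.4. Setting 0.6·81.2·t^-0.4 = 81.2·t^0.6/(53+t) gives 0.6(53+t) = t, so 0.40·t = 0.6×53.
t* = 0.6×53/0.40 = 79.5 min.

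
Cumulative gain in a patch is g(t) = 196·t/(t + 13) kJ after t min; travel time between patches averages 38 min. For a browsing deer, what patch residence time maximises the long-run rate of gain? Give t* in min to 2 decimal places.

22.23 min

Optimal t* satisfies g'(t*) = g(t*)/(T + t*).
g'(t) = 196·13/(t + 13)². Setting 196·13/(t+13)² = 196t/[(t+13)(38+t)] gives 13(38+t) = t(t+13), so t² = 13×38 = 494.
t* = √494 = 22.23 min.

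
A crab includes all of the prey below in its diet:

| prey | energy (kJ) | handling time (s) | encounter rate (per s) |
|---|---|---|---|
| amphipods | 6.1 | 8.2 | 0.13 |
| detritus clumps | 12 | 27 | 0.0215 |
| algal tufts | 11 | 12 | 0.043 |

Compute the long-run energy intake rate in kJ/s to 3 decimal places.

0.482 kJ/s

R = (0.13×6.1 + 0.0215×12 + 0.043×11) / (1 + 0.13×8.2 + 0.0215×27 + 0.043×12) = 1.524/3.162 = 0.4819 kJ/s.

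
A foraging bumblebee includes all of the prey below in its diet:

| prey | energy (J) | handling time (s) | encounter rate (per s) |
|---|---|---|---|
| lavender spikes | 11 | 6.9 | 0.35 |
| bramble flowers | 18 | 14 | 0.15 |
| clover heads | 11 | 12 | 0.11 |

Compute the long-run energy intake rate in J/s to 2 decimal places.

R = Σλ_iE_i / (1 + Σλ_ih_i)
Numerator: 0.35×11 + 0.15×18 + 0.11×11 = 7.76
Denominator: 1 + 0.35×6.9 + 0.15×14 + 0.11×12 = 6.835
R = 7.76/6.835 = 1.135 J/s

1.14 J/s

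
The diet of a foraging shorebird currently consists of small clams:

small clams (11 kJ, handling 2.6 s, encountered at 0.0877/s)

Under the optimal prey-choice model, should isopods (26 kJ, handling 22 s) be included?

Intake rate on the current diet: R = (0.0877×11) / (1 + 0.0877×2.6) = 0.9647/1.228 = 0.7856 kJ/s.
Profitability of isopods: 26/22 = 1.182 kJ/s.
Since 1.182 > R, including isopods increases the long-run rate.

Yes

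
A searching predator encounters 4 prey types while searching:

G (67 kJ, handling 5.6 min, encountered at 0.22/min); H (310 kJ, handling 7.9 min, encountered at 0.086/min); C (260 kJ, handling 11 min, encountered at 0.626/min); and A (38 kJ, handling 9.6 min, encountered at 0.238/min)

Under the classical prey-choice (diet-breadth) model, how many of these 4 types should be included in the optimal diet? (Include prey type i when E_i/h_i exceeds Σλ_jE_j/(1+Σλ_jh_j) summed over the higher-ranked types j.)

Profitabilities (E/h, kJ/min): H 39.2, C 23.6, G 12, A 3.96. Add prey in this order while the next type's profitability exceeds the intake rate on those already taken.
Rate on top 1: 15.87. C: 23.6 > 15.87 → include.
Rate on top 2: 22.11. G: 12 < 22.11 → exclude; stop.
Optimal diet: H, C — 2 of 4 types.

2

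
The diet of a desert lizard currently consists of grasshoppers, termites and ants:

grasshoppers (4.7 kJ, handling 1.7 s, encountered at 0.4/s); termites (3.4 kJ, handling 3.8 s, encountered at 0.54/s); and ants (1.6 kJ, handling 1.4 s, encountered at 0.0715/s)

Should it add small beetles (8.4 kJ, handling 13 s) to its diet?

On grasshoppers, termites and ants alone, R = ΣλE/(1+Σλh) = 3.83/3.832 = 0.9996 kJ/s.
Profitability of small beetles: 8.4/13 = 0.6462 kJ/s.
0.6462 < 0.9996, so adding small beetles would lower the average — exclude it.

No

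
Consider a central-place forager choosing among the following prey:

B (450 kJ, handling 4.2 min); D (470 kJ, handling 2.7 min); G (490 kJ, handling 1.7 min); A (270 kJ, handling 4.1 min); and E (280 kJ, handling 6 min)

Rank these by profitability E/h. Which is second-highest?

Profitability E/h (kJ/min): B = 450/4.2 = 107, D = 470/2.7 = 174, G = 490/1.7 = 288, A = 270/4.1 = 65.9, E = 280/6 = 46.7.
Ranked: G > D > B > A > E.

D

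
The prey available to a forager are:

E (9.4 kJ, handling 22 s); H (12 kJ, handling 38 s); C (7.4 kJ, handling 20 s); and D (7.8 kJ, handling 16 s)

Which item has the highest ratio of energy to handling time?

In descending order of E/h:
D: 7.8/16 = 0.487 kJ/s
E: 9.4/22 = 0.427 kJ/s
C: 7.4/20 = 0.37 kJ/s
H: 12/38 = 0.316 kJ/s

D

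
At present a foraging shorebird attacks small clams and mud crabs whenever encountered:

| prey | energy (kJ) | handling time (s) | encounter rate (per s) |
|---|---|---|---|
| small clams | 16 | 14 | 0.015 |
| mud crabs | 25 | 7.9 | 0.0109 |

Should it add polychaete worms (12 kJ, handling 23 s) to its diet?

Current rate: (0.015×16 + 0.0109×25)/(1 + 0.015×14 + 0.0109×7.9) = 0.3954 kJ/s.
polychaete worms: E/h = 12/23 = 0.5217 kJ/s.
0.5217 > 0.3954, so adding polychaete worms raises the average — include it.

Yes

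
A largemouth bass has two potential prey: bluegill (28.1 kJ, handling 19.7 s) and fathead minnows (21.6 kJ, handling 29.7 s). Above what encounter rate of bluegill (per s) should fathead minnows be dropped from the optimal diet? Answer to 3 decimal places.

Drop fathead minnows once their profitability E₂/h₂ falls below the rate achievable on bluegill alone: E₂/h₂ = λE₁/(1 + λh₁).
Solve for λ: λE₁h₂ = E₂(1 + λh₁) → λ(E₁h₂ − E₂h₁) = E₂ → λ = E₂/(E₁h₂ − E₂h₁).
λ = 21.6/(28.1×29.7 − 21.6×19.7) = 21.6/409.1 = 0.05281 per s.

0.053 per s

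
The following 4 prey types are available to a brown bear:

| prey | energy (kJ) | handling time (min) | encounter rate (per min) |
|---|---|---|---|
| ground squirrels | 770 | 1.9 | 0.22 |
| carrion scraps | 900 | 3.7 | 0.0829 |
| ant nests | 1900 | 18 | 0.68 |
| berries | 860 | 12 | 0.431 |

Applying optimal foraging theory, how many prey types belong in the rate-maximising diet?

2

Rank by E/h (kJ/min): ground squirrels 405, carrion scraps 243, ant nests 106, berries 71.7. Include each in turn until the next type's E/h falls below the running intake rate.
Rate on top 1: 119.5. carrion scraps: 243 > 119.5 → include.
Rate on top 2: 141.5. ant nests: 106 < 141.5 → exclude; stop.
Optimal diet: ground squirrels, carrion scraps — 2 of 4 types.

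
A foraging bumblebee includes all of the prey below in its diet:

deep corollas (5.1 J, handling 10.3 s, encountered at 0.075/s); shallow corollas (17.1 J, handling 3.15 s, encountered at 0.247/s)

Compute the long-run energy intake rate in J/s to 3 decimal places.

1.806 J/s

R = Σλ_iE_i / (1 + Σλ_ih_i)
Numerator: 0.075×5.1 + 0.247×17.1 = 4.606
Denominator: 1 + 0.075×10.3 + 0.247×3.15 = 2.551
R = 4.606/2.551 = 1.806 J/s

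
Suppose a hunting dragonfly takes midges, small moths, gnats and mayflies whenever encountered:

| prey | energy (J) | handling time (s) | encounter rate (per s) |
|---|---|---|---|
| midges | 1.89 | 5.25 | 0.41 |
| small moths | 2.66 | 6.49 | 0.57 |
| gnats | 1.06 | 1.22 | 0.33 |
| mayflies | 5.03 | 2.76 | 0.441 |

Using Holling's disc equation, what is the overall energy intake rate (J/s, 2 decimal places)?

R = (0.41×1.89 + 0.57×2.66 + 0.33×1.06 + 0.441×5.03) / (1 + 0.41×5.25 + 0.57×6.49 + 0.33×1.22 + 0.441×2.76) = 4.859/8.472 = 0.5736 J/s.

0.57 J/s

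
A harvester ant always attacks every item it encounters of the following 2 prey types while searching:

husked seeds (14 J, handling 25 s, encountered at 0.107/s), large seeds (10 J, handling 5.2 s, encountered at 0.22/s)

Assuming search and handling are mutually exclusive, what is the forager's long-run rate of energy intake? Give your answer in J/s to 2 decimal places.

R = (0.107×14 + 0.22×10) / (1 + 0.107×25 + 0.22×5.2) = 3.698/4.819 = 0.7674 J/s.

0.77 J/s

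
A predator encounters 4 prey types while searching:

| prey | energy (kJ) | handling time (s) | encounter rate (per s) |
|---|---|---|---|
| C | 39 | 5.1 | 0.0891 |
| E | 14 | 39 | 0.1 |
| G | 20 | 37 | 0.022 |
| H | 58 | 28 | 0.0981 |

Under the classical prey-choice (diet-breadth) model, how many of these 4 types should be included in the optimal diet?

Rank by E/h (kJ/s): C 7.65, H 2.07, G 0.541, E 0.359. Include each in turn until the next type's E/h falls below the running intake rate.
Rate on top 1: 2.389. H: 2.07 < 2.389 → exclude; stop.
Optimal diet: C — 1 of 4 types.

1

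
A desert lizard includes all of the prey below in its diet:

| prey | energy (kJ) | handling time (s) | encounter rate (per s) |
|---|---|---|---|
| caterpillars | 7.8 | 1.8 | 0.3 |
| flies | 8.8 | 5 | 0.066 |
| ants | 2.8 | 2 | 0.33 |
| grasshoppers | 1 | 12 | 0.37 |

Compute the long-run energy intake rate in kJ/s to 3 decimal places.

0.605 kJ/s

Energy encountered per unit search time: 0.3×7.8 + 0.066×8.8 + 0.33×2.8 + 0.37×1 = 4.215 kJ/s.
Handling time per unit search time: 0.3×1.8 + 0.066×5 + 0.33×2 + 0.37×12 = 5.97.
Rate = 4.215/(1 + 5.97) = 0.6047 kJ/s.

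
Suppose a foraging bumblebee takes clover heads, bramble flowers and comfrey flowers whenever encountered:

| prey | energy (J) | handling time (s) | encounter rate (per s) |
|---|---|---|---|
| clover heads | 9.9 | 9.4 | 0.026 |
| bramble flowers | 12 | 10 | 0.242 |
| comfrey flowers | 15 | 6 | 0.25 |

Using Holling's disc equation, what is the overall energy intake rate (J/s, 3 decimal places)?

Energy encountered per unit search time: 0.026×9.9 + 0.242×12 + 0.25×15 = 6.911 J/s.
Handling time per unit search time: 0.026×9.4 + 0.242×10 + 0.25×6 = 4.164.
Rate = 6.911/(1 + 4.164) = 1.338 J/s.

1.338 J/s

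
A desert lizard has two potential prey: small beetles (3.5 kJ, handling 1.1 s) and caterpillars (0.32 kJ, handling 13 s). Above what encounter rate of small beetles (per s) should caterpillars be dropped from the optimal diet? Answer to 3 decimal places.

The zero-one rule: include caterpillars iff E₂/h₂ > λE₁/(1+λh₁). Equality gives the switch point.
λE₁h₂ = E₂ + λE₂h₁ ⇒ λ = E₂/(E₁h₂ − E₂h₁) = 0.32/(45.5 − 0.352) = 0.007088 per s.

0.007 per s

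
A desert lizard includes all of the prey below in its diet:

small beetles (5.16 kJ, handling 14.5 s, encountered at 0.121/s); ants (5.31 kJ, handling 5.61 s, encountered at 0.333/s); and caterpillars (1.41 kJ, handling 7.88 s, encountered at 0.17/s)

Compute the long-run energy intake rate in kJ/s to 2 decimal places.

0.44 kJ/s

R = (0.121×5.16 + 0.333×5.31 + 0.17×1.41) / (1 + 0.121×14.5 + 0.333×5.61 + 0.17×7.88) = 2.632/5.962 = 0.4415 kJ/s.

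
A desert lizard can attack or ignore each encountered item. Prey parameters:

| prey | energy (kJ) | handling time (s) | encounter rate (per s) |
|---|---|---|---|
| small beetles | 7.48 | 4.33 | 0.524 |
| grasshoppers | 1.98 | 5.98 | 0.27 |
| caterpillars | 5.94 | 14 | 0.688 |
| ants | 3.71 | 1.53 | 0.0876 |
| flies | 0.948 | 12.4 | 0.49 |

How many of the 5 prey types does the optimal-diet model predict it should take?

2

Profitabilities (E/h, kJ/s): ants 2.42, small beetles 1.73, caterpillars 0.424, grasshoppers 0.331, flies 0.0765. Add prey in this order while the next type's profitability exceeds the intake rate on those already taken.
Rate on top 1: 0.2866. small beetles: 1.73 > 0.2866 → include.
Rate on top 2: 1.247. caterpillars: 0.424 < 1.247 → exclude; stop.
Optimal diet: ants, small beetles — 2 of 5 types.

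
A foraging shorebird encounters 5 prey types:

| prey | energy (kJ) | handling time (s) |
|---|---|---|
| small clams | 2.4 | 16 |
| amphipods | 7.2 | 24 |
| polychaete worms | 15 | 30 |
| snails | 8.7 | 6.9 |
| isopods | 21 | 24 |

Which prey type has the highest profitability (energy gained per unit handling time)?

snails

Profitability E/h (kJ/s): small clams = 2.4/16 = 0.15, amphipods = 7.2/24 = 0.3, polychaete worms = 15/30 = 0.5, snails = 8.7/6.9 = 1.26, isopods = 21/24 = 0.875.
Ranked: snails > isopods > polychaete worms > amphipods > small clams.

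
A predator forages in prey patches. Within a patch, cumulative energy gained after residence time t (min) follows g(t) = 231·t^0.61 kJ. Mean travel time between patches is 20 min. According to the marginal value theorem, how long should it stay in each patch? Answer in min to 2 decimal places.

Maximise g(t)/(T+t): set derivative to zero → g'(t)(T+t) = g(t).
g'(t) = 0.61·231·t^-0.39. Setting 0.61·231·t^-0.39 = 231·t^0.61/(20+t) gives 0.61(20+t) = t, so 0.39·t = 0.61×20.
t* = 0.61×20/0.39 = 31.28 min.

31.28 min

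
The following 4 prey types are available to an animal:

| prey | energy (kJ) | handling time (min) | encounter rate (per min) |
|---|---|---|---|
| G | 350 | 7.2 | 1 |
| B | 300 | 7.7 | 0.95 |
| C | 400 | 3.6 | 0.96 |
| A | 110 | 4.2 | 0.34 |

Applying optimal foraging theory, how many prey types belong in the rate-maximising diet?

Profitabilities (E/h, kJ/min): C 111, G 48.6, B 39, A 26.2. Add prey in this order while the next type's profitability exceeds the intake rate on those already taken.
Rate on top 1: 86.18. G: 48.6 < 86.18 → exclude; stop.
Optimal diet: C — 1 of 4 types.

1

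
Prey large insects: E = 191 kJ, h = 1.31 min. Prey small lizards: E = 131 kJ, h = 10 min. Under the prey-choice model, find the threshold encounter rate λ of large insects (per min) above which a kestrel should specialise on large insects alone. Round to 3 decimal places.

Drop small lizards once their profitability E₂/h₂ falls below the rate achievable on large insects alone: E₂/h₂ = λE₁/(1 + λh₁).
Solve for λ: λE₁h₂ = E₂(1 + λh₁) → λ(E₁h₂ − E₂h₁) = E₂ → λ = E₂/(E₁h₂ − E₂h₁).
λ = 131/(191×10 − 131×1.31) = 131/1738 = 0.07536 per min.

0.075 per min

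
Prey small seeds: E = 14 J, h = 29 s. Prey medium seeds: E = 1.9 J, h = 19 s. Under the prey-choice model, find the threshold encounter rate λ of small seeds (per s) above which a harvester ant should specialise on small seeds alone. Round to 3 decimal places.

The zero-one rule: include medium seeds iff E₂/h₂ > λE₁/(1+λh₁). Equality gives the switch point.
λE₁h₂ = E₂ + λE₂h₁ ⇒ λ = E₂/(E₁h₂ − E₂h₁) = 1.9/(266 − 55.1) = 0.009009 per s.

0.009 per s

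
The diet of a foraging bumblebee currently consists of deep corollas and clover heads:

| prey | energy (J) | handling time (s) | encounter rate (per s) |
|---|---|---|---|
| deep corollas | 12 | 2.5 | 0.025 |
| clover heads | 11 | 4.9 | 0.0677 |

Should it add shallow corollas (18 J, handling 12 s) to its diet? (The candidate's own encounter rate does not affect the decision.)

Intake rate on the current diet: R = (0.025×12 + 0.0677×11) / (1 + 0.025×2.5 + 0.0677×4.9) = 1.045/1.394 = 0.7493 J/s.
shallow corollas: E/h = 18/12 = 1.5 J/s.
Since 1.5 > R, including shallow corollas increases the long-run rate.

Yes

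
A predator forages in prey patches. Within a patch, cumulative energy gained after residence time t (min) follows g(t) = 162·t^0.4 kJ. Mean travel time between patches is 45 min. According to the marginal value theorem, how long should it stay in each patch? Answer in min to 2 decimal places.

30.00 min

Maximise g(t)/(T+t): set derivative to zero → g'(t)(T+t) = g(t).
g'(t) = 0.4·162·t^-0.6. Setting 0.4·162·t^-0.6 = 162·t^0.4/(45+t) gives 0.4(45+t) = t, so 0.60·t = 0.4×45.
t* = 0.4×45/0.60 = 30 min.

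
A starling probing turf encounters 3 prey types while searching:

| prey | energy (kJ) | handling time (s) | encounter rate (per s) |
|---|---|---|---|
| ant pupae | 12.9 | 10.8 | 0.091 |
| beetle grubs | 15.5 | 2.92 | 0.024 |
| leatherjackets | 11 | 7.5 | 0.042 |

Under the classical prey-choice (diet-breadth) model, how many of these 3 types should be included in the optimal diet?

3

E/h in descending order: beetle grubs 5.31, leatherjackets 1.47, ant pupae 1.19 kJ/s. The optimal diet is the largest prefix of this list for which every included type satisfies E_i/h_i > R on the types above it.
Rate on top 1: 0.3476. leatherjackets: 1.47 > 0.3476 → include.
Rate on top 2: 0.6021. ant pupae: 1.19 > 0.6021 → include.
Optimal diet: beetle grubs, leatherjackets, ant pupae — 3 of 3 types.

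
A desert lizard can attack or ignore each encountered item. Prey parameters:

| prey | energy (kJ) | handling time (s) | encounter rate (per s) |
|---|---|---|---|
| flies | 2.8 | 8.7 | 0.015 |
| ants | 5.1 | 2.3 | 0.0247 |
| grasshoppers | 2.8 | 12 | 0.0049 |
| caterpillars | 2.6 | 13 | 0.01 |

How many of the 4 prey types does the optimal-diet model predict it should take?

Rank by E/h (kJ/s): ants 2.22, flies 0.322, grasshoppers 0.233, caterpillars 0.2. Include each in turn until the next type's E/h falls below the running intake rate.
Rate on top 1: 0.1192. flies: 0.322 > 0.1192 → include.
Rate on top 2: 0.1415. grasshoppers: 0.233 > 0.1415 → include.
Rate on top 3: 0.1458. caterpillars: 0.2 > 0.1458 → include.
Optimal diet: ants, flies, grasshoppers, caterpillars — 4 of 4 types.

4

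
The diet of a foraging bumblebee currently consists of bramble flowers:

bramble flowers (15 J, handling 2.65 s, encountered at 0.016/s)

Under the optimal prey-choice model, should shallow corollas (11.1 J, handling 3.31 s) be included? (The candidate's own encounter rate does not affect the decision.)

Intake rate on the current diet: R = (0.016×15) / (1 + 0.016×2.65) = 0.24/1.042 = 0.2302 J/s.
Profitability of shallow corollas: 11.1/3.31 = 3.353 J/s.
Since 3.353 > R, including shallow corollas increases the long-run rate.

Yes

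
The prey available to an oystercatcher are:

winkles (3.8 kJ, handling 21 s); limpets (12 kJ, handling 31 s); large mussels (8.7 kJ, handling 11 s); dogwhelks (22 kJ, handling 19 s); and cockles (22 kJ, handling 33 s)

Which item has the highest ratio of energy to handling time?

dogwhelks

In descending order of E/h:
dogwhelks: 22/19 = 1.16 kJ/s
large mussels: 8.7/11 = 0.791 kJ/s
cockles: 22/33 = 0.667 kJ/s
limpets: 12/31 = 0.387 kJ/s
winkles: 3.8/21 = 0.181 kJ/s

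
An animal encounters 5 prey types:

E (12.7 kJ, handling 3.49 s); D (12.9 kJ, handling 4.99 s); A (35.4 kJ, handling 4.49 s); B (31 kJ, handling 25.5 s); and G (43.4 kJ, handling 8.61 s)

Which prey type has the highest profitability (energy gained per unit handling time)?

Profitability E/h (kJ/s): E = 12.7/3.49 = 3.64, D = 12.9/4.99 = 2.59, A = 35.4/4.49 = 7.88, B = 31/25.5 = 1.22, G = 43.4/8.61 = 5.04.
Ranked: A > G > E > D > B.

A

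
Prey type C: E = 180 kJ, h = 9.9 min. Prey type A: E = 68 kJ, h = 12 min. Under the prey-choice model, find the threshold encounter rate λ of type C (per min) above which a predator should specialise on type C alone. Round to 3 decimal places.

0.046 per min

The zero-one rule: include type A iff E₂/h₂ > λE₁/(1+λh₁). Equality gives the switch point.
λE₁h₂ = E₂ + λE₂h₁ ⇒ λ = E₂/(E₁h₂ − E₂h₁) = 68/(2160 − 673.2) = 0.04574 per min.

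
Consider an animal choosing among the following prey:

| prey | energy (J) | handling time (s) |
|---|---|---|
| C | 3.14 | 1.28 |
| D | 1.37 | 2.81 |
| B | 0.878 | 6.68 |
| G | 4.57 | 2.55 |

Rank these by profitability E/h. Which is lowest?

B

Profitability E/h (J/s): C = 3.14/1.28 = 2.45, D = 1.37/2.81 = 0.488, B = 0.878/6.68 = 0.131, G = 4.57/2.55 = 1.79.
Ranked: C > G > D > B.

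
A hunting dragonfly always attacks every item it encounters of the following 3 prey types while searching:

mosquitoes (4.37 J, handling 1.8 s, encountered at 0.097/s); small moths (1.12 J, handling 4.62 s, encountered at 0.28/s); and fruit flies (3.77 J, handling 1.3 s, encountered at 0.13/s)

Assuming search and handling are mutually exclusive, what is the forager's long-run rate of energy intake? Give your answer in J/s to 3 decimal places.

0.465 J/s

R = Σλ_iE_i / (1 + Σλ_ih_i)
Numerator: 0.097×4.37 + 0.28×1.12 + 0.13×3.77 = 1.228
Denominator: 1 + 0.097×1.8 + 0.28×4.62 + 0.13×1.3 = 2.637
R = 1.228/2.637 = 0.4655 J/s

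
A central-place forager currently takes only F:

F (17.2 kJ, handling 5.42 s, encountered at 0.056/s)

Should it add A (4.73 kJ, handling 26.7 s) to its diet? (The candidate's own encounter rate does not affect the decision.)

On F alone, R = ΣλE/(1+Σλh) = 0.9632/1.304 = 0.7389 kJ/s.
Profitability of A: 4.73/26.7 = 0.1772 kJ/s.
0.1772 < 0.7389, so adding A would lower the average — exclude it.

No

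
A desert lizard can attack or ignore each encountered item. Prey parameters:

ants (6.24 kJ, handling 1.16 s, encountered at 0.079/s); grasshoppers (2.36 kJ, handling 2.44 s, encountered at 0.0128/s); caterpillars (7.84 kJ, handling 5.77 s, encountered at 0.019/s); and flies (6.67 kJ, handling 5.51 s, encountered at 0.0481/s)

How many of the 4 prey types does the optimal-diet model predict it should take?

4

Profitabilities (E/h, kJ/s): ants 5.38, caterpillars 1.36, flies 1.21, grasshoppers 0.967. Add prey in this order while the next type's profitability exceeds the intake rate on those already taken.
Rate on top 1: 0.4516. caterpillars: 1.36 > 0.4516 → include.
Rate on top 2: 0.5344. flies: 1.21 > 0.5344 → include.
Rate on top 3: 0.6566. grasshoppers: 0.967 > 0.6566 → include.
Optimal diet: ants, caterpillars, flies, grasshoppers — 4 of 4 types.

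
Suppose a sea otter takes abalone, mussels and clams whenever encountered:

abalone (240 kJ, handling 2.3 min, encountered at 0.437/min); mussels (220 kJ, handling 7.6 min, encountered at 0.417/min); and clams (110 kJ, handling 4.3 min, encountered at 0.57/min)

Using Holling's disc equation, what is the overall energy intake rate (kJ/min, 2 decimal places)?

34.01 kJ/min

R = Σλ_iE_i / (1 + Σλ_ih_i)
Numerator: 0.437×240 + 0.417×220 + 0.57×110 = 259.3
Denominator: 1 + 0.437×2.3 + 0.417×7.6 + 0.57×4.3 = 7.625
R = 259.3/7.625 = 34.01 kJ/min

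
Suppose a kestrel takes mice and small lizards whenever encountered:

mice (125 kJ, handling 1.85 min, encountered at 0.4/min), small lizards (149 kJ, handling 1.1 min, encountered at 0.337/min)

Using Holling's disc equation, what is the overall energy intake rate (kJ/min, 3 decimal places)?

R = Σλ_iE_i / (1 + Σλ_ih_i)
Numerator: 0.4×125 + 0.337×149 = 100.2
Denominator: 1 + 0.4×1.85 + 0.337×1.1 = 2.111
R = 100.2/2.111 = 47.48 kJ/min

47.479 kJ/min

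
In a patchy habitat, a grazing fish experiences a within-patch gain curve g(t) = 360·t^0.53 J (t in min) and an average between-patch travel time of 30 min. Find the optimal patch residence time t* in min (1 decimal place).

Optimal t* satisfies g'(t*) = g(t*)/(T + t*).
g'(t) = 0.53·360·t^-0.47. Setting 0.53·360·t^-0.47 = 360·t^0.53/(30+t) gives 0.53(30+t) = t, so 0.47·t = 0.53×30.
t* = 0.53×30/0.47 = 33.83 min.

33.8 min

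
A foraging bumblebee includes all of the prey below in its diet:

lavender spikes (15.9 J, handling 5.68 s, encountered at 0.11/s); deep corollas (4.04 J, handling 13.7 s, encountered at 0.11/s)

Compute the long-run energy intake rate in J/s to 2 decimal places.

0.70 J/s

R = (0.11×15.9 + 0.11×4.04) / (1 + 0.11×5.68 + 0.11×13.7) = 2.193/3.132 = 0.7004 J/s.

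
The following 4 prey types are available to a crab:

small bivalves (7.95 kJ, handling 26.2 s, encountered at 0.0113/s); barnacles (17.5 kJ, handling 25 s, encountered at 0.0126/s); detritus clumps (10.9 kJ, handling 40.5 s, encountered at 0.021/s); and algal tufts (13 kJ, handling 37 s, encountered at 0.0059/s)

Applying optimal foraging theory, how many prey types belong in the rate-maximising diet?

4

Rank by E/h (kJ/s): barnacles 0.7, algal tufts 0.351, small bivalves 0.303, detritus clumps 0.269. Include each in turn until the next type's E/h falls below the running intake rate.
Rate on top 1: 0.1677. algal tufts: 0.351 > 0.1677 → include.
Rate on top 2: 0.1938. small bivalves: 0.303 > 0.1938 → include.
Rate on top 3: 0.2116. detritus clumps: 0.269 > 0.2116 → include.
Optimal diet: barnacles, algal tufts, small bivalves, detritus clumps — 4 of 4 types.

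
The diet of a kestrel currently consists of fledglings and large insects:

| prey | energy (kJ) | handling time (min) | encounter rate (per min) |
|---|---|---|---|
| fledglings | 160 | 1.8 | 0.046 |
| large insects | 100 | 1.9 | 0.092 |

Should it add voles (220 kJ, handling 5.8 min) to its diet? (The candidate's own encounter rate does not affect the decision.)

Current rate: (0.046×160 + 0.092×100)/(1 + 0.046×1.8 + 0.092×1.9) = 13.17 kJ/min.
Profitability of voles: 220/5.8 = 37.93 kJ/min.
37.93 > 13.17, so adding voles raises the average — include it.

Yes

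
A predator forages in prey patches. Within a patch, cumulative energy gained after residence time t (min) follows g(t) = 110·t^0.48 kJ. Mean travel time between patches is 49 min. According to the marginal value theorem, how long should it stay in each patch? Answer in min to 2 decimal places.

Optimal t* satisfies g'(t*) = g(t*)/(T + t*).
g'(t) = 0.48·110·t^-0.52. Setting 0.48·110·t^-0.52 = 110·t^0.48/(49+t) gives 0.48(49+t) = t, so 0.52·t = 0.48×49.
t* = 0.48×49/0.52 = 45.23 min.

45.23 min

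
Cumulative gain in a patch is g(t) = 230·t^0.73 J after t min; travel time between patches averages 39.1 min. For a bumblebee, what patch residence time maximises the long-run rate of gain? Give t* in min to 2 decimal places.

105.71 min

By the marginal value theorem, leave when the instantaneous gain rate g'(t) equals the habitat-wide average g(t)/(T + t).
g'(t) = 0.73·230·t^-0.27. Setting 0.73·230·t^-0.27 = 230·t^0.73/(39.1+t) gives 0.73(39.1+t) = t, so 0.27·t = 0.73×39.1.
t* = 0.73×39.1/0.27 = 105.7 min.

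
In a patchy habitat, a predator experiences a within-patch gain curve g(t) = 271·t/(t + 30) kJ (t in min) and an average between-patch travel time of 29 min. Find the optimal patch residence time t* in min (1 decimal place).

Maximise g(t)/(T+t): set derivative to zero → g'(t)(T+t) = g(t).
g'(t) = 271·30/(t + 30)². Setting 271·30/(t+30)² = 271t/[(t+30)(29+t)] gives 30(29+t) = t(t+30), so t² = 30×29 = 870.
t* = √870 = 29.5 min.

29.5 min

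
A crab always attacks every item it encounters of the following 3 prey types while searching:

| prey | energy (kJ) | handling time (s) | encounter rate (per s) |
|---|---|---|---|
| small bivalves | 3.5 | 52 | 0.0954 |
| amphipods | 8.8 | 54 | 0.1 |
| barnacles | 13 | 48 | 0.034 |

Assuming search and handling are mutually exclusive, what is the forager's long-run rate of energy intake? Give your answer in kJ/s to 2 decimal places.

R = (0.0954×3.5 + 0.1×8.8 + 0.034×13) / (1 + 0.0954×52 + 0.1×54 + 0.034×48) = 1.656/12.99 = 0.1274 kJ/s.

0.13 kJ/s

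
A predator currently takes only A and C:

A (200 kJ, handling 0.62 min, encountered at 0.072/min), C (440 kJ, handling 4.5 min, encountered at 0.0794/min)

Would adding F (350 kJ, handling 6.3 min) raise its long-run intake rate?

Yes

On A and C alone, R = ΣλE/(1+Σλh) = 49.34/1.402 = 35.19 kJ/min.
Profitability of F: 350/6.3 = 55.56 kJ/min.
55.56 > 35.19, so adding F raises the average — include it.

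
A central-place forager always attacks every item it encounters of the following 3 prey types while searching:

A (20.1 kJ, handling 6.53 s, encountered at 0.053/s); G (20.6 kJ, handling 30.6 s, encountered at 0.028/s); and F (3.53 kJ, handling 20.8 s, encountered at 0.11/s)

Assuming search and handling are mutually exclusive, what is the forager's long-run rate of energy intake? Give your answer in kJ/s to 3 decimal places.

Energy encountered per unit search time: 0.053×20.1 + 0.028×20.6 + 0.11×3.53 = 2.03 kJ/s.
Handling time per unit search time: 0.053×6.53 + 0.028×30.6 + 0.11×20.8 = 3.491.
Rate = 2.03/(1 + 3.491) = 0.4521 kJ/s.

0.452 kJ/s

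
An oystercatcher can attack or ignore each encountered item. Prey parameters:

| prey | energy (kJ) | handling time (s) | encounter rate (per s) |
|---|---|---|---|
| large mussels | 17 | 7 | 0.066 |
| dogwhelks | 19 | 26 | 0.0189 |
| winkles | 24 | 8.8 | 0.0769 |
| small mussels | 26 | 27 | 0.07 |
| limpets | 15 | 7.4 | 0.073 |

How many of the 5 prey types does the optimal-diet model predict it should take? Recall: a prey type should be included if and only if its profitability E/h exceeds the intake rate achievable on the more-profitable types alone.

3

Rank by E/h (kJ/s): winkles 2.73, large mussels 2.43, limpets 2.03, small mussels 0.963, dogwhelks 0.731. Include each in turn until the next type's E/h falls below the running intake rate.
Rate on top 1: 1.101. large mussels: 2.43 > 1.101 → include.
Rate on top 2: 1.388. limpets: 2.03 > 1.388 → include.
Rate on top 3: 1.517. small mussels: 0.963 < 1.517 → exclude; stop.
Optimal diet: winkles, large mussels, limpets — 3 of 5 types.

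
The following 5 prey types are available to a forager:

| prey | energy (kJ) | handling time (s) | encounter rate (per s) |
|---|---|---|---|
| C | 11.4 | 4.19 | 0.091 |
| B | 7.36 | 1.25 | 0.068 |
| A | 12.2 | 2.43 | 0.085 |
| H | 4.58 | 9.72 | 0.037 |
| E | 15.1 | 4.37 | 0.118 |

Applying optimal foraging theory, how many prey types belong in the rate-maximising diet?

4

Profitabilities (E/h, kJ/s): B 5.89, A 5.02, E 3.46, C 2.72, H 0.471. Add prey in this order while the next type's profitability exceeds the intake rate on those already taken.
Rate on top 1: 0.4613. A: 5.02 > 0.4613 → include.
Rate on top 2: 1.19. E: 3.46 > 1.19 → include.
Rate on top 3: 1.837. C: 2.72 > 1.837 → include.
Rate on top 4: 1.991. H: 0.471 < 1.991 → exclude; stop.
Optimal diet: B, A, E, C — 4 of 5 types.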